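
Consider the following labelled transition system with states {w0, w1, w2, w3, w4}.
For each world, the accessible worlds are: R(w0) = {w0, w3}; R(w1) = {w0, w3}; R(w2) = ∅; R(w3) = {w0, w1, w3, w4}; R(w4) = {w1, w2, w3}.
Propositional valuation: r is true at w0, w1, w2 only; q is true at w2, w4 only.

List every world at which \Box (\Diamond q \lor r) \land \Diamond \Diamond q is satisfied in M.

Recall that \Box ψ holds at a world iff ψ holds at every accessible world, and \Diamond ψ holds iff ψ holds at some accessible world.
Let φ = \Box (\Diamond q \lor r) \land \Diamond \Diamond q. Evaluate φ at each world:
  w0 (successors {w0, w3}): φ is true.
  w1 (successors {w0, w3}): φ is true.
  w2 (successors ∅): φ is false.
  w3 (successors {w0, w1, w3, w4}): φ is true.
  w4 (successors {w1, w2, w3}): φ is true.
For instance, at w0:
  At w0: \Box (\Diamond q \lor r) is true, \Diamond \Diamond q is true, so \Box (\Diamond q \lor r) \land \Diamond \Diamond q is true.
    At w0: \Box (\Diamond q \lor r) requires \Diamond q \lor r at every successor {w0, w3}.
      At w0: \Diamond q \lor r is true.
      At w3: \Diamond q \lor r is true.
    So \Box (\Diamond q \lor r) is true at w0.
    At w0: \Diamond \Diamond q requires \Diamond q at some successor in {w0, w3}.
      \Diamond q holds at w3, so \Diamond \Diamond q is true at w0.
Satisfying worlds: {w0, w1, w3, w4}

w0, w1, w3, w4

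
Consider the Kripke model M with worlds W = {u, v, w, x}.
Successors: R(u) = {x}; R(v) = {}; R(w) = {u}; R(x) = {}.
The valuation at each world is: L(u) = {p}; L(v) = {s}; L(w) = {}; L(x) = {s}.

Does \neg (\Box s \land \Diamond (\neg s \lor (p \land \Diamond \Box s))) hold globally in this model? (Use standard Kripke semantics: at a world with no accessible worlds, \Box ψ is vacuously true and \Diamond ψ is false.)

Yes

Recall that \Box ψ holds at a world iff ψ holds at every accessible world, and \Diamond ψ holds iff ψ holds at some accessible world.
Let φ = \neg (\Box s \land \Diamond (\neg s \lor (p \land \Diamond \Box s))). Evaluate φ at each world:
  u (successors {x}): φ is true.
  v (successors ∅): φ is true.
  w (successors {u}): φ is true.
  x (successors ∅): φ is true.
For instance, at w:
  At w: \Box s \land \Diamond (\neg s \lor (p \land \Diamond \Box s)) is false, so \neg (\Box s \land \Diamond (\neg s \lor (p \land \Diamond \Box s))) is true.
    At w: \Box s is false, \Diamond (\neg s \lor (p \land \Diamond \Box s)) is true, so \Box s \land \Diamond (\neg s \lor (p \land \Diamond \Box s)) is false.
      At w: \Box s requires s at every successor {u}.
        s fails at u, so \Box s is false at w.
      At w: \Diamond (\neg s \lor (p \land \Diamond \Box s)) requires \neg s \lor (p \land \Diamond \Box s) at some successor in {u}.
        \neg s \lor (p \land \Diamond \Box s) holds at u, so \Diamond (\neg s \lor (p \land \Diamond \Box s)) is true at w.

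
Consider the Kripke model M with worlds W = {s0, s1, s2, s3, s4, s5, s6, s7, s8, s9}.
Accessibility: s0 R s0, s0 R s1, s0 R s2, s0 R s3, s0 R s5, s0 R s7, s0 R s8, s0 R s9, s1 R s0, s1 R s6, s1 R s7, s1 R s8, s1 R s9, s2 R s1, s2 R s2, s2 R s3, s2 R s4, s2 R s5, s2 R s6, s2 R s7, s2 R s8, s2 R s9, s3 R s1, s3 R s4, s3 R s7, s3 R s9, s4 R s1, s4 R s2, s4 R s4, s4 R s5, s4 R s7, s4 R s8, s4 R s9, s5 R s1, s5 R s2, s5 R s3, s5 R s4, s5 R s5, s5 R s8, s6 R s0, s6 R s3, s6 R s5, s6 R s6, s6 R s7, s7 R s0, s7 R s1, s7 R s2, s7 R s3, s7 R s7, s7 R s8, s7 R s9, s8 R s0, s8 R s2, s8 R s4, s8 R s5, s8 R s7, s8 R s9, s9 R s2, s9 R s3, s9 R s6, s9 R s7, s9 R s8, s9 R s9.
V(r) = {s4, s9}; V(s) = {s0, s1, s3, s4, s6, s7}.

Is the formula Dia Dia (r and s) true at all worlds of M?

Let φ = Dia Dia (r and s). Evaluate φ at each world:
  s0 (successors {s0, s1, s2, s3, s5, s7, s8, s9}): φ is true.
  s1 (successors {s0, s6, s7, s8, s9}): φ is true.
  s2 (successors {s1, s2, s3, s4, s5, s6, s7, s8, s9}): φ is true.
  s3 (successors {s1, s4, s7, s9}): φ is true.
  s4 (successors {s1, s2, s4, s5, s7, s8, s9}): φ is true.
  s5 (successors {s1, s2, s3, s4, s5, s8}): φ is true.
  s6 (successors {s0, s3, s5, s6, s7}): φ is true.
  s7 (successors {s0, s1, s2, s3, s7, s8, s9}): φ is true.
  s8 (successors {s0, s2, s4, s5, s7, s9}): φ is true.
  s9 (successors {s2, s3, s6, s7, s8, s9}): φ is true.
For instance, at s5:
  At s5: Dia Dia (r and s) requires Dia (r and s) at some successor in {s1, s2, s3, s4, s5, s8}.
    Dia (r and s) holds at s2, so Dia Dia (r and s) is true at s5.
      At s2: Dia (r and s) requires r and s at some successor in {s1, s2, s3, s4, s5, s6, s7, s8, s9}.
        r and s holds at s4, so Dia (r and s) is true at s2.

Yes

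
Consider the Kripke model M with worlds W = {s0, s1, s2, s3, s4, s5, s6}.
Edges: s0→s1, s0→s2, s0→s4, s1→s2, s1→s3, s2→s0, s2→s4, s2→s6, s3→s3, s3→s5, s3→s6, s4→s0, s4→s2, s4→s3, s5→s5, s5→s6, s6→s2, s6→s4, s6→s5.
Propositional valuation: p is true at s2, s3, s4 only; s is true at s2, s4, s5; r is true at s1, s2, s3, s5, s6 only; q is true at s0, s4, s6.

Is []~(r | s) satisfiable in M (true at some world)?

Recall that []ψ holds at a world iff ψ holds at every accessible world, and <>ψ holds iff ψ holds at some accessible world.
Let φ = []~(r | s). Evaluate φ at each world:
  s0 (successors {s1, s2, s4}): φ is false.
  s1 (successors {s2, s3}): φ is false.
  s2 (successors {s0, s4, s6}): φ is false.
  s3 (successors {s3, s5, s6}): φ is false.
  s4 (successors {s0, s2, s3}): φ is false.
  s5 (successors {s5, s6}): φ is false.
  s6 (successors {s2, s4, s5}): φ is false.
For instance, at s1:
  At s1: []~(r | s) requires ~(r | s) at every successor {s2, s3}.
    ~(r | s) fails at s2, so []~(r | s) is false at s1.

No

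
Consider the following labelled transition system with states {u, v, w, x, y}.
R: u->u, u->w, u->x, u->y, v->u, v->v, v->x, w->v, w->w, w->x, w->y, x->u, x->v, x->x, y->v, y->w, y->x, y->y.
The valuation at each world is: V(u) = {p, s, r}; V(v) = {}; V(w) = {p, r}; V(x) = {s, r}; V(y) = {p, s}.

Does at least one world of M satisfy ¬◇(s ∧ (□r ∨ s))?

Recall that □ψ holds at a world iff ψ holds at every accessible world, and ◇ψ holds iff ψ holds at some accessible world.
Let φ = ¬◇(s ∧ (□r ∨ s)). Evaluate φ at each world:
  u (successors {u, w, x, y}): φ is false.
  v (successors {u, v, x}): φ is false.
  w (successors {v, w, x, y}): φ is false.
  x (successors {u, v, x}): φ is false.
  y (successors {v, w, x, y}): φ is false.
For instance, at w:
  At w: ◇(s ∧ (□r ∨ s)) is true, so ¬◇(s ∧ (□r ∨ s)) is false.
    At w: ◇(s ∧ (□r ∨ s)) requires s ∧ (□r ∨ s) at some successor in {v, w, x, y}.
      s ∧ (□r ∨ s) holds at x, so ◇(s ∧ (□r ∨ s)) is true at w.

No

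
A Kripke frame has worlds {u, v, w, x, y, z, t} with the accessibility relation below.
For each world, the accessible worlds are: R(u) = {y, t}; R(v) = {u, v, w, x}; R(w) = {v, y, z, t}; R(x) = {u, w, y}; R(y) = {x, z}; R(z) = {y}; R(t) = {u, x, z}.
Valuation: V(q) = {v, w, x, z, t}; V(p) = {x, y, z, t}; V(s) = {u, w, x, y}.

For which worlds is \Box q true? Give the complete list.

Let φ = \Box q. Evaluate φ at each world:
  u (successors {y, t}): φ is false.
  v (successors {u, v, w, x}): φ is false.
  w (successors {v, y, z, t}): φ is false.
  x (successors {u, w, y}): φ is false.
  y (successors {x, z}): φ is true.
  z (successors {y}): φ is false.
  t (successors {u, x, z}): φ is false.
For instance, at t:
  At t: \Box q requires q at every successor {u, x, z}.
    q fails at u, so \Box q is false at t.
Satisfying worlds: {y}

y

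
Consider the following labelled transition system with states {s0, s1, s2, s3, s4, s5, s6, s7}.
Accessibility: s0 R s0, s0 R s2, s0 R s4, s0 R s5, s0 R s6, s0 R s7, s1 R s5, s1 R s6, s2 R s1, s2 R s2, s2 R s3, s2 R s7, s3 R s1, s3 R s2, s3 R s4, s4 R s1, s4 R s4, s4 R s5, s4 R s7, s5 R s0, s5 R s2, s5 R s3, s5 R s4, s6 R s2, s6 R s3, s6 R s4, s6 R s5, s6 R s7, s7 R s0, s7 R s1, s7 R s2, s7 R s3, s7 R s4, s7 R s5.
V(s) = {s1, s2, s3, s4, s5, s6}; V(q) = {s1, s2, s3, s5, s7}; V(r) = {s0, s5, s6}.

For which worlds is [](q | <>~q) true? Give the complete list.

s0, s1, s2, s3, s4, s5, s6, s7

Let φ = [](q | <>~q). Evaluate φ at each world:
  s0 (successors {s0, s2, s4, s5, s6, s7}): φ is true.
  s1 (successors {s5, s6}): φ is true.
  s2 (successors {s1, s2, s3, s7}): φ is true.
  s3 (successors {s1, s2, s4}): φ is true.
  s4 (successors {s1, s4, s5, s7}): φ is true.
  s5 (successors {s0, s2, s3, s4}): φ is true.
  s6 (successors {s2, s3, s4, s5, s7}): φ is true.
  s7 (successors {s0, s1, s2, s3, s4, s5}): φ is true.
For instance, at s7:
  At s7: [](q | <>~q) requires q | <>~q at every successor {s0, s1, s2, s3, s4, s5}.
    At s0: q | <>~q is true.
    At s1: q | <>~q is true.
    At s2: q | <>~q is true.
    At s3: q | <>~q is true.
    At s4: q | <>~q is true.
    At s5: q | <>~q is true.
  So [](q | <>~q) is true at s7.
Satisfying worlds: {s0, s1, s2, s3, s4, s5, s6, s7}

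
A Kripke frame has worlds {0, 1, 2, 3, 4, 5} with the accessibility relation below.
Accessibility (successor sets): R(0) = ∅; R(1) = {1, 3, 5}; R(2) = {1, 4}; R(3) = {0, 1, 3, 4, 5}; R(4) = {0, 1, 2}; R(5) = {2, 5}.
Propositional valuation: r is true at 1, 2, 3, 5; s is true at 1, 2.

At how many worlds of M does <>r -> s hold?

3

Let φ = <>r -> s. Evaluate φ at each world:
  0 (successors ∅): φ is true.
  1 (successors {1, 3, 5}): φ is true.
  2 (successors {1, 4}): φ is true.
  3 (successors {0, 1, 3, 4, 5}): φ is false.
  4 (successors {0, 1, 2}): φ is false.
  5 (successors {2, 5}): φ is false.
For instance, at 4:
  At 4: <>r is true, s is false, so <>r -> s is false.
    At 4: <>r requires r at some successor in {0, 1, 2}.
      r holds at 1, so <>r is true at 4.
Satisfying worlds: {0, 1, 2}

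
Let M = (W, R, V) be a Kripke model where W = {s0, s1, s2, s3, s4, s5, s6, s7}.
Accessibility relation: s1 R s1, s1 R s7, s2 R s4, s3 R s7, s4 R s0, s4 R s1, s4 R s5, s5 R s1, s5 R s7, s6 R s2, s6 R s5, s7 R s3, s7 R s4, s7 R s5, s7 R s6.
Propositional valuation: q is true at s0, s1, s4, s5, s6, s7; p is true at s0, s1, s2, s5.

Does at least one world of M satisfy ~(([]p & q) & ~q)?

Let φ = ~(([]p & q) & ~q). Evaluate φ at each world:
  s0 (successors ∅): φ is true.
  s1 (successors {s1, s7}): φ is true.
  s2 (successors {s4}): φ is true.
  s3 (successors {s7}): φ is true.
  s4 (successors {s0, s1, s5}): φ is true.
  s5 (successors {s1, s7}): φ is true.
  s6 (successors {s2, s5}): φ is true.
  s7 (successors {s3, s4, s5, s6}): φ is true.
Detail at s0 (witness):
  At s0: ([]p & q) & ~q is false, so ~(([]p & q) & ~q) is true.
    At s0: []p & q is true, ~q is false, so ([]p & q) & ~q is false.
      At s0: []p is true, q is true, so []p & q is true.

Yes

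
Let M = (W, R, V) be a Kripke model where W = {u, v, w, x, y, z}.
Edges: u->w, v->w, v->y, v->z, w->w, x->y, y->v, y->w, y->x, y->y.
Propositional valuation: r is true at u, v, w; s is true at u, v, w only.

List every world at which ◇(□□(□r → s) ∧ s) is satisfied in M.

u, v, w, y

Recall that □ψ holds at a world iff ψ holds at every accessible world, and ◇ψ holds iff ψ holds at some accessible world.
Let φ = ◇(□□(□r → s) ∧ s). Evaluate φ at each world:
  u (successors {w}): φ is true.
  v (successors {w, y, z}): φ is true.
  w (successors {w}): φ is true.
  x (successors {y}): φ is false.
  y (successors {v, w, x, y}): φ is true.
  z (successors ∅): φ is false.
For instance, at v:
  At v: ◇(□□(□r → s) ∧ s) requires □□(□r → s) ∧ s at some successor in {w, y, z}.
    □□(□r → s) ∧ s holds at w, so ◇(□□(□r → s) ∧ s) is true at v.
      At w: □□(□r → s) is true, s is true, so □□(□r → s) ∧ s is true.
Satisfying worlds: {u, v, w, y}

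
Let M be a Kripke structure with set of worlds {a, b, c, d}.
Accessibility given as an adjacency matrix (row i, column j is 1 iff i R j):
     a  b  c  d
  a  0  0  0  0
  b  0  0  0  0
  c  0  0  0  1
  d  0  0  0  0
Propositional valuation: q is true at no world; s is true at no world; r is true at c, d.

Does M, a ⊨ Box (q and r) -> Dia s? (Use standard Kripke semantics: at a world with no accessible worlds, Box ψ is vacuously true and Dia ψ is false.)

Recall that Box ψ holds at a world iff ψ holds at every accessible world, and Dia ψ holds iff ψ holds at some accessible world.
At a: Box (q and r) is true, Dia s is false, so Box (q and r) -> Dia s is false.
  At a: no accessible worlds, so Box (q and r) holds vacuously.
  At a: no accessible worlds, so Dia s is false.

No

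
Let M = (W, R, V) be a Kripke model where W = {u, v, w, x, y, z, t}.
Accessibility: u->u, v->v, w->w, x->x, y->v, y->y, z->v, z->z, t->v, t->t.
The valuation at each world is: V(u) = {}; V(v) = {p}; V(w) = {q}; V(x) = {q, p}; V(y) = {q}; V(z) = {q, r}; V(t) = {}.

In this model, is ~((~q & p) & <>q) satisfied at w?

Yes

At w: (~q & p) & <>q is false, so ~((~q & p) & <>q) is true.
  At w: ~q & p is false, <>q is true, so (~q & p) & <>q is false.
    At w: <>q requires q at some successor in {w}.
      q holds at w, so <>q is true at w.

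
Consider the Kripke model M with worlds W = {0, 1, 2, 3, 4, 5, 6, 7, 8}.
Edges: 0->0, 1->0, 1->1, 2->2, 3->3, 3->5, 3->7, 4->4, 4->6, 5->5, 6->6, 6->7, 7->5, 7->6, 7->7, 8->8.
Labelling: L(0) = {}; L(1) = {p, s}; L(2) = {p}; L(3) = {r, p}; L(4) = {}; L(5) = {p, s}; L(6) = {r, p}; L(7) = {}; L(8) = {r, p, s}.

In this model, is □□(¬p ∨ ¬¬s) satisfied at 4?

At 4: □□(¬p ∨ ¬¬s) requires □(¬p ∨ ¬¬s) at every successor {4, 6}.
  □(¬p ∨ ¬¬s) fails at 4, so □□(¬p ∨ ¬¬s) is false at 4.
    At 4: □(¬p ∨ ¬¬s) requires ¬p ∨ ¬¬s at every successor {4, 6}.
      ¬p ∨ ¬¬s fails at 6, so □(¬p ∨ ¬¬s) is false at 4.

No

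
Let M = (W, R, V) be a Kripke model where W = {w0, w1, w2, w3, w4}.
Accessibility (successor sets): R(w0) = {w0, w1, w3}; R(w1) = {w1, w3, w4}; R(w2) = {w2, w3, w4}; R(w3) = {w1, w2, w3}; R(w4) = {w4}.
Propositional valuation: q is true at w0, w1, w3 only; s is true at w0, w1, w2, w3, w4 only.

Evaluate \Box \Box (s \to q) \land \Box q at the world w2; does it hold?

At w2: \Box \Box (s \to q) is false, \Box q is false, so \Box \Box (s \to q) \land \Box q is false.
  At w2: \Box \Box (s \to q) requires \Box (s \to q) at every successor {w2, w3, w4}.
    \Box (s \to q) fails at w2, so \Box \Box (s \to q) is false at w2.
      At w2: \Box (s \to q) requires s \to q at every successor {w2, w3, w4}.
        s \to q fails at w2, so \Box (s \to q) is false at w2.
  At w2: \Box q requires q at every successor {w2, w3, w4}.
    q fails at w2, so \Box q is false at w2.

No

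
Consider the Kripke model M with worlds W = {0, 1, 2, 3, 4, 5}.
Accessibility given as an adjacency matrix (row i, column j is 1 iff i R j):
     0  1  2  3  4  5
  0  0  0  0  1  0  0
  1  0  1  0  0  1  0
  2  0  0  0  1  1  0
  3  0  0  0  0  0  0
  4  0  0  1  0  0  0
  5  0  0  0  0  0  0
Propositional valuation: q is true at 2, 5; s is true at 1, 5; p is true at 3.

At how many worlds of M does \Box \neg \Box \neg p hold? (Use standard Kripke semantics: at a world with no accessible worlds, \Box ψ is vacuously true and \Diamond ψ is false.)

Recall that \Box ψ holds at a world iff ψ holds at every accessible world, and \Diamond ψ holds iff ψ holds at some accessible world.
Let φ = \Box \neg \Box \neg p. Evaluate φ at each world:
  0 (successors {3}): φ is false.
  1 (successors {1, 4}): φ is false.
  2 (successors {3, 4}): φ is false.
  3 (successors ∅): φ is true.
  4 (successors {2}): φ is true.
  5 (successors ∅): φ is true.
For instance, at 1:
  At 1: \Box \neg \Box \neg p requires \neg \Box \neg p at every successor {1, 4}.
    \neg \Box \neg p fails at 1, so \Box \neg \Box \neg p is false at 1.
      At 1: \Box \neg p is true, so \neg \Box \neg p is false.
Satisfying worlds: {3, 4, 5}

3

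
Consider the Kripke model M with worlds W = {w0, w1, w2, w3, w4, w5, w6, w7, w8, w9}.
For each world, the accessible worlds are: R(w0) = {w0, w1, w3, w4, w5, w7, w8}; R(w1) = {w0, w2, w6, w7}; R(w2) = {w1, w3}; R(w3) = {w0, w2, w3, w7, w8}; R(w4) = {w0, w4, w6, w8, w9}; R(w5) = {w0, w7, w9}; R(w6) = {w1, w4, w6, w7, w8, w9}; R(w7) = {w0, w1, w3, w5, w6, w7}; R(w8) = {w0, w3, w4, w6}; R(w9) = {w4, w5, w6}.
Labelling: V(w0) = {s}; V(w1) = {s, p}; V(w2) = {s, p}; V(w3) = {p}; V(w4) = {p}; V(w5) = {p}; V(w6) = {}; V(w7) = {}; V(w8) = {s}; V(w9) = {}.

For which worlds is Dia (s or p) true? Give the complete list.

w0, w1, w2, w3, w4, w5, w6, w7, w8, w9

Let φ = Dia (s or p). Evaluate φ at each world:
  w0 (successors {w0, w1, w3, w4, w5, w7, w8}): φ is true.
  w1 (successors {w0, w2, w6, w7}): φ is true.
  w2 (successors {w1, w3}): φ is true.
  w3 (successors {w0, w2, w3, w7, w8}): φ is true.
  w4 (successors {w0, w4, w6, w8, w9}): φ is true.
  w5 (successors {w0, w7, w9}): φ is true.
  w6 (successors {w1, w4, w6, w7, w8, w9}): φ is true.
  w7 (successors {w0, w1, w3, w5, w6, w7}): φ is true.
  w8 (successors {w0, w3, w4, w6}): φ is true.
  w9 (successors {w4, w5, w6}): φ is true.
For instance, at w9:
  At w9: Dia (s or p) requires s or p at some successor in {w4, w5, w6}.
    s or p holds at w4, so Dia (s or p) is true at w9.
Satisfying worlds: {w0, w1, w2, w3, w4, w5, w6, w7, w8, w9}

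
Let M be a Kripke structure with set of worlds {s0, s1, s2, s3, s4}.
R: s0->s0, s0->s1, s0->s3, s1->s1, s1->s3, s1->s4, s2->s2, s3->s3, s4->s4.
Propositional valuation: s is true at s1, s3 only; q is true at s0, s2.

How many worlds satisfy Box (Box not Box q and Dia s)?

2

Recall that Box ψ holds at a world iff ψ holds at every accessible world, and Dia ψ holds iff ψ holds at some accessible world.
Let φ = Box (Box not Box q and Dia s). Evaluate φ at each world:
  s0 (successors {s0, s1, s3}): φ is true.
  s1 (successors {s1, s3, s4}): φ is false.
  s2 (successors {s2}): φ is false.
  s3 (successors {s3}): φ is true.
  s4 (successors {s4}): φ is false.
For instance, at s4:
  At s4: Box (Box not Box q and Dia s) requires Box not Box q and Dia s at every successor {s4}.
    Box not Box q and Dia s fails at s4, so Box (Box not Box q and Dia s) is false at s4.
      At s4: Box not Box q is true, Dia s is false, so Box not Box q and Dia s is false.
Satisfying worlds: {s0, s3}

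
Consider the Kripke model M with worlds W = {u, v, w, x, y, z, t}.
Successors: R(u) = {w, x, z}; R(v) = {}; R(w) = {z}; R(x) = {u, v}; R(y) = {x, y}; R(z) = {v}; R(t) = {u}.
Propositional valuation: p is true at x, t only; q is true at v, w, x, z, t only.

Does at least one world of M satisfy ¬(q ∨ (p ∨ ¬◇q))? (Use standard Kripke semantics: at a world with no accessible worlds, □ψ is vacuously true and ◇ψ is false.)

Let φ = ¬(q ∨ (p ∨ ¬◇q)). Evaluate φ at each world:
  u (successors {w, x, z}): φ is true.
  v (successors ∅): φ is false.
  w (successors {z}): φ is false.
  x (successors {u, v}): φ is false.
  y (successors {x, y}): φ is true.
  z (successors {v}): φ is false.
  t (successors {u}): φ is false.
Detail at u (witness):
  At u: q ∨ (p ∨ ¬◇q) is false, so ¬(q ∨ (p ∨ ¬◇q)) is true.
    At u: q is false, p ∨ ¬◇q is false, so q ∨ (p ∨ ¬◇q) is false.
      At u: p is false, ¬◇q is false, so p ∨ ¬◇q is false.

Yes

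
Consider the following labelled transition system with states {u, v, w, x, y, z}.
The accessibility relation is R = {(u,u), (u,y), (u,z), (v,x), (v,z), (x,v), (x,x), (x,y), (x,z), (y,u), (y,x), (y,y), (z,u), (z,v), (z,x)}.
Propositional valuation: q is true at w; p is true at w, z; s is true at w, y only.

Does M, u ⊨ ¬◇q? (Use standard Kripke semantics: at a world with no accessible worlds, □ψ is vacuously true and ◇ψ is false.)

At u: ◇q is false, so ¬◇q is true.
  At u: ◇q requires q at some successor in {u, y, z}.
    At u: q is false.
    At y: q is false.
    At z: q is false.
  So ◇q is false at u.

Yes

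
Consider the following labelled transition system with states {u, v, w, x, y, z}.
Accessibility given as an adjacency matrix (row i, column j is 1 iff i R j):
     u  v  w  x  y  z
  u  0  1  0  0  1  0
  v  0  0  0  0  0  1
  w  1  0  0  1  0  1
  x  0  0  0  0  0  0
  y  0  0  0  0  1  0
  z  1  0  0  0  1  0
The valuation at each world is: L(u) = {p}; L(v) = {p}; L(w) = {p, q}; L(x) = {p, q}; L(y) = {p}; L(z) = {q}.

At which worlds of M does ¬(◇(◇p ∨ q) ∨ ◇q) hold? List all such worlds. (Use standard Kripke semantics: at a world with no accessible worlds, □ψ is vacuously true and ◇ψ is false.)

Let φ = ¬(◇(◇p ∨ q) ∨ ◇q). Evaluate φ at each world:
  u (successors {v, y}): φ is false.
  v (successors {z}): φ is false.
  w (successors {u, x, z}): φ is false.
  x (successors ∅): φ is true.
  y (successors {y}): φ is false.
  z (successors {u, y}): φ is false.
For instance, at v:
  At v: ◇(◇p ∨ q) ∨ ◇q is true, so ¬(◇(◇p ∨ q) ∨ ◇q) is false.
    At v: ◇(◇p ∨ q) is true, ◇q is true, so ◇(◇p ∨ q) ∨ ◇q is true.
      At v: ◇(◇p ∨ q) requires ◇p ∨ q at some successor in {z}.
        ◇p ∨ q holds at z, so ◇(◇p ∨ q) is true at v.
      At v: ◇q requires q at some successor in {z}.
        q holds at z, so ◇q is true at v.
Satisfying worlds: {x}

x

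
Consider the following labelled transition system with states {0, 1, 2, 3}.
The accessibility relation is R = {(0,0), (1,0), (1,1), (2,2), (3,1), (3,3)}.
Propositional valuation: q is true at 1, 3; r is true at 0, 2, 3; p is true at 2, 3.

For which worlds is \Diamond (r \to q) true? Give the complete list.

1, 3

Let φ = \Diamond (r \to q). Evaluate φ at each world:
  0 (successors {0}): φ is false.
  1 (successors {0, 1}): φ is true.
  2 (successors {2}): φ is false.
  3 (successors {1, 3}): φ is true.
For instance, at 2:
  At 2: \Diamond (r \to q) requires r \to q at some successor in {2}.
    At 2: r \to q is false.
  So \Diamond (r \to q) is false at 2.
Satisfying worlds: {1, 3}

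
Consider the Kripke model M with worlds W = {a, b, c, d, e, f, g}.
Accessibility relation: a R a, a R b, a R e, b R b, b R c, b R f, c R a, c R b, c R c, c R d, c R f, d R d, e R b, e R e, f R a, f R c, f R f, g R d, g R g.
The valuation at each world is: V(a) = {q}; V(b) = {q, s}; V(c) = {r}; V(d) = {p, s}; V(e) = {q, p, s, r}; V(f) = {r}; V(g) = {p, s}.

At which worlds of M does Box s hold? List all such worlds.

d, e, g

Recall that Box ψ holds at a world iff ψ holds at every accessible world, and Dia ψ holds iff ψ holds at some accessible world.
Let φ = Box s. Evaluate φ at each world:
  a (successors {a, b, e}): φ is false.
  b (successors {b, c, f}): φ is false.
  c (successors {a, b, c, d, f}): φ is false.
  d (successors {d}): φ is true.
  e (successors {b, e}): φ is true.
  f (successors {a, c, f}): φ is false.
  g (successors {d, g}): φ is true.
For instance, at d:
  At d: Box s requires s at every successor {d}.
    At d: s is true.
  So Box s is true at d.
Satisfying worlds: {d, e, g}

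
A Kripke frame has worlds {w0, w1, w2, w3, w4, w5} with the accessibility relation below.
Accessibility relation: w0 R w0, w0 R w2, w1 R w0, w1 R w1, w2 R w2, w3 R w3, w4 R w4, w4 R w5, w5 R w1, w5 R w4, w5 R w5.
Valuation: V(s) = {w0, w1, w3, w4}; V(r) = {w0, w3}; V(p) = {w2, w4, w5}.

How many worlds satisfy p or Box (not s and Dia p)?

3

Let φ = p or Box (not s and Dia p). Evaluate φ at each world:
  w0 (successors {w0, w2}): φ is false.
  w1 (successors {w0, w1}): φ is false.
  w2 (successors {w2}): φ is true.
  w3 (successors {w3}): φ is false.
  w4 (successors {w4, w5}): φ is true.
  w5 (successors {w1, w4, w5}): φ is true.
For instance, at w2:
  At w2: p is true, Box (not s and Dia p) is true, so p or Box (not s and Dia p) is true.
    At w2: Box (not s and Dia p) requires not s and Dia p at every successor {w2}.
      At w2: not s and Dia p is true.
    So Box (not s and Dia p) is true at w2.
Satisfying worlds: {w2, w4, w5}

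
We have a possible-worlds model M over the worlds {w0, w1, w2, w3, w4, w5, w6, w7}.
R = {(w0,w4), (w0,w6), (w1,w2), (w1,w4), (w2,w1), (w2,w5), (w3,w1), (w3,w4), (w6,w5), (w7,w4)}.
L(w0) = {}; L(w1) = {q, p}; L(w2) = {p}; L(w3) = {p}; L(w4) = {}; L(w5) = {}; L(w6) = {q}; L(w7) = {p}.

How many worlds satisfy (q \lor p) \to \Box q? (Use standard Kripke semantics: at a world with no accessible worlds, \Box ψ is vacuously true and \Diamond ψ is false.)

3

Let φ = (q \lor p) \to \Box q. Evaluate φ at each world:
  w0 (successors {w4, w6}): φ is true.
  w1 (successors {w2, w4}): φ is false.
  w2 (successors {w1, w5}): φ is false.
  w3 (successors {w1, w4}): φ is false.
  w4 (successors ∅): φ is true.
  w5 (successors ∅): φ is true.
  w6 (successors {w5}): φ is false.
  w7 (successors {w4}): φ is false.
For instance, at w2:
  At w2: q \lor p is true, \Box q is false, so (q \lor p) \to \Box q is false.
    At w2: \Box q requires q at every successor {w1, w5}.
      q fails at w5, so \Box q is false at w2.
Satisfying worlds: {w0, w4, w5}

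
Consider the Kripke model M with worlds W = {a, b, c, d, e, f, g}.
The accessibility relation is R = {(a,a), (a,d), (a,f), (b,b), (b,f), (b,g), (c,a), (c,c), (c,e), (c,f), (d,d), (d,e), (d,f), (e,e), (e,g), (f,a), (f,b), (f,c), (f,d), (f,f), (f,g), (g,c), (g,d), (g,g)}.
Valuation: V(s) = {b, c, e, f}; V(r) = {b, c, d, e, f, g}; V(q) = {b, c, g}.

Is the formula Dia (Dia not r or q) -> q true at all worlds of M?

Let φ = Dia (Dia not r or q) -> q. Evaluate φ at each world:
  a (successors {a, d, f}): φ is false.
  b (successors {b, f, g}): φ is true.
  c (successors {a, c, e, f}): φ is true.
  d (successors {d, e, f}): φ is false.
  e (successors {e, g}): φ is false.
  f (successors {a, b, c, d, f, g}): φ is false.
  g (successors {c, d, g}): φ is true.
Detail at a (counterexample):
  At a: Dia (Dia not r or q) is true, q is false, so Dia (Dia not r or q) -> q is false.
    At a: Dia (Dia not r or q) requires Dia not r or q at some successor in {a, d, f}.
      Dia not r or q holds at a, so Dia (Dia not r or q) is true at a.

No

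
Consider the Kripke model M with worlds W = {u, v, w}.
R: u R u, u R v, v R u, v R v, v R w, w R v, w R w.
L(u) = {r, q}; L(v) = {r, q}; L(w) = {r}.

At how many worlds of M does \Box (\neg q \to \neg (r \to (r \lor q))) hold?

1

Recall that \Box ψ holds at a world iff ψ holds at every accessible world, and \Diamond ψ holds iff ψ holds at some accessible world.
Let φ = \Box (\neg q \to \neg (r \to (r \lor q))). Evaluate φ at each world:
  u (successors {u, v}): φ is true.
  v (successors {u, v, w}): φ is false.
  w (successors {v, w}): φ is false.
For instance, at u:
  At u: \Box (\neg q \to \neg (r \to (r \lor q))) requires \neg q \to \neg (r \to (r \lor q)) at every successor {u, v}.
    At u: \neg q \to \neg (r \to (r \lor q)) is true.
    At v: \neg q \to \neg (r \to (r \lor q)) is true.
  So \Box (\neg q \to \neg (r \to (r \lor q))) is true at u.
Satisfying worlds: {u}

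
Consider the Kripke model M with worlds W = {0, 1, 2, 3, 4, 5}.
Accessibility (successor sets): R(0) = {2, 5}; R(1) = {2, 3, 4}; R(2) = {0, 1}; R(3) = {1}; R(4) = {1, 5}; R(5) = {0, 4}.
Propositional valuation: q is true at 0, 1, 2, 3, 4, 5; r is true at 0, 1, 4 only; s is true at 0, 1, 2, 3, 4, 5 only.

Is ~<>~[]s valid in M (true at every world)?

Yes

Let φ = ~<>~[]s. Evaluate φ at each world:
  0 (successors {2, 5}): φ is true.
  1 (successors {2, 3, 4}): φ is true.
  2 (successors {0, 1}): φ is true.
  3 (successors {1}): φ is true.
  4 (successors {1, 5}): φ is true.
  5 (successors {0, 4}): φ is true.
For instance, at 3:
  At 3: <>~[]s is false, so ~<>~[]s is true.
    At 3: <>~[]s requires ~[]s at some successor in {1}.
      At 1: ~[]s is false.
    So <>~[]s is false at 3.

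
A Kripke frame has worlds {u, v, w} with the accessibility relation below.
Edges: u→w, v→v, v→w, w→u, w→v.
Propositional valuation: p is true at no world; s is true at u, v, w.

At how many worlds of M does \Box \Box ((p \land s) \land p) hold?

0

Let φ = \Box \Box ((p \land s) \land p). Evaluate φ at each world:
  u (successors {w}): φ is false.
  v (successors {v, w}): φ is false.
  w (successors {u, v}): φ is false.
For instance, at u:
  At u: \Box \Box ((p \land s) \land p) requires \Box ((p \land s) \land p) at every successor {w}.
    \Box ((p \land s) \land p) fails at w, so \Box \Box ((p \land s) \land p) is false at u.
      At w: \Box ((p \land s) \land p) requires (p \land s) \land p at every successor {u, v}.
        (p \land s) \land p fails at u, so \Box ((p \land s) \land p) is false at w.
Satisfying worlds: none.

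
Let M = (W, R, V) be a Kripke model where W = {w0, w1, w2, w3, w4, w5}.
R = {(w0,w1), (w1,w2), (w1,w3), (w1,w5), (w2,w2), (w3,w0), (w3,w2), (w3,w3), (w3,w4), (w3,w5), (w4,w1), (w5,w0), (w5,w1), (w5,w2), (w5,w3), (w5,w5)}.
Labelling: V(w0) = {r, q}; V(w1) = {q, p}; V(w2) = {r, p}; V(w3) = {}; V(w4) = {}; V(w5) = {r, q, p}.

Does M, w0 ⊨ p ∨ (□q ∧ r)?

At w0: p is false, □q ∧ r is true, so p ∨ (□q ∧ r) is true.
  At w0: □q is true, r is true, so □q ∧ r is true.
    At w0: □q requires q at every successor {w1}.
      At w1: q is true.
    So □q is true at w0.

Yes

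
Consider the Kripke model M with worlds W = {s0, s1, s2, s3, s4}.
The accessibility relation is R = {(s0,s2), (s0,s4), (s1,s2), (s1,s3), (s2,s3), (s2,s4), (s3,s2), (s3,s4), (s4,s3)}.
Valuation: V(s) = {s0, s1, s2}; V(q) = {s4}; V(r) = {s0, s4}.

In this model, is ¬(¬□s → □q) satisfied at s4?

Yes

At s4: ¬□s → □q is false, so ¬(¬□s → □q) is true.
  At s4: ¬□s is true, □q is false, so ¬□s → □q is false.
    At s4: □s is false, so ¬□s is true.
      At s4: □s requires s at every successor {s3}.
        s fails at s3, so □s is false at s4.
    At s4: □q requires q at every successor {s3}.
      q fails at s3, so □q is false at s4.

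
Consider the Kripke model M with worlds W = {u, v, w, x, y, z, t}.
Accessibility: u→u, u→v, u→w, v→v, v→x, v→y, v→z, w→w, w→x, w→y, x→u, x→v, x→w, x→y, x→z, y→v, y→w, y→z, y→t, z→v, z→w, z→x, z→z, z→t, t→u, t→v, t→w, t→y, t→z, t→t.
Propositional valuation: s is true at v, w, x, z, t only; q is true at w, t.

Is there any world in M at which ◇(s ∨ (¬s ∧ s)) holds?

Yes

Let φ = ◇(s ∨ (¬s ∧ s)). Evaluate φ at each world:
  u (successors {u, v, w}): φ is true.
  v (successors {v, x, y, z}): φ is true.
  w (successors {w, x, y}): φ is true.
  x (successors {u, v, w, y, z}): φ is true.
  y (successors {v, w, z, t}): φ is true.
  z (successors {v, w, x, z, t}): φ is true.
  t (successors {u, v, w, y, z, t}): φ is true.
Detail at u (witness):
  At u: ◇(s ∨ (¬s ∧ s)) requires s ∨ (¬s ∧ s) at some successor in {u, v, w}.
    s ∨ (¬s ∧ s) holds at v, so ◇(s ∨ (¬s ∧ s)) is true at u.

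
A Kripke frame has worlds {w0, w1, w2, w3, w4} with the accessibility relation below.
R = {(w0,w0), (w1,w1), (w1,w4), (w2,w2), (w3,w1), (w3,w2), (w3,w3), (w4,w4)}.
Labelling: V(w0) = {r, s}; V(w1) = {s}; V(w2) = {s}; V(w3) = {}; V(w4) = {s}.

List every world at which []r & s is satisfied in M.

w0

Let φ = []r & s. Evaluate φ at each world:
  w0 (successors {w0}): φ is true.
  w1 (successors {w1, w4}): φ is false.
  w2 (successors {w2}): φ is false.
  w3 (successors {w1, w2, w3}): φ is false.
  w4 (successors {w4}): φ is false.
For instance, at w2:
  At w2: []r is false, s is true, so []r & s is false.
    At w2: []r requires r at every successor {w2}.
      r fails at w2, so []r is false at w2.
Satisfying worlds: {w0}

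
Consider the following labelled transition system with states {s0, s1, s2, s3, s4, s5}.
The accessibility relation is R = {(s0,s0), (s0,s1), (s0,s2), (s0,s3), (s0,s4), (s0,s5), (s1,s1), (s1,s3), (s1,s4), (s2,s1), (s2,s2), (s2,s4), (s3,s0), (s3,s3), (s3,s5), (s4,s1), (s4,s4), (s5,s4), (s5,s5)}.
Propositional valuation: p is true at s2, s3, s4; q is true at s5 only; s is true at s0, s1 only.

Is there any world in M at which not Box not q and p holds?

Let φ = not Box not q and p. Evaluate φ at each world:
  s0 (successors {s0, s1, s2, s3, s4, s5}): φ is false.
  s1 (successors {s1, s3, s4}): φ is false.
  s2 (successors {s1, s2, s4}): φ is false.
  s3 (successors {s0, s3, s5}): φ is true.
  s4 (successors {s1, s4}): φ is false.
  s5 (successors {s4, s5}): φ is false.
Detail at s3 (witness):
  At s3: not Box not q is true, p is true, so not Box not q and p is true.
    At s3: Box not q is false, so not Box not q is true.
      At s3: Box not q requires not q at every successor {s0, s3, s5}.
        not q fails at s5, so Box not q is false at s3.

Yes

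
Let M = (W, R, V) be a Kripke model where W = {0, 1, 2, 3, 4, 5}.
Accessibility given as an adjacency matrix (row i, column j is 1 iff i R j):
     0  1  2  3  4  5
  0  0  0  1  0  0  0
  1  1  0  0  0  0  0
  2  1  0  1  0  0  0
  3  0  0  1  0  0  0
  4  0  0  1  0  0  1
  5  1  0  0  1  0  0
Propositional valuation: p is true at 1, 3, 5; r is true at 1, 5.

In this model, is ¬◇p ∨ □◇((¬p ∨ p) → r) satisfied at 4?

At 4: ¬◇p is false, □◇((¬p ∨ p) → r) is false, so ¬◇p ∨ □◇((¬p ∨ p) → r) is false.
  At 4: ◇p is true, so ¬◇p is false.
    At 4: ◇p requires p at some successor in {2, 5}.
      p holds at 5, so ◇p is true at 4.
  At 4: □◇((¬p ∨ p) → r) requires ◇((¬p ∨ p) → r) at every successor {2, 5}.
    ◇((¬p ∨ p) → r) fails at 2, so □◇((¬p ∨ p) → r) is false at 4.
      At 2: ◇((¬p ∨ p) → r) requires (¬p ∨ p) → r at some successor in {0, 2}.
        At 0: (¬p ∨ p) → r is false.
        At 2: (¬p ∨ p) → r is false.
      So ◇((¬p ∨ p) → r) is false at 2.

No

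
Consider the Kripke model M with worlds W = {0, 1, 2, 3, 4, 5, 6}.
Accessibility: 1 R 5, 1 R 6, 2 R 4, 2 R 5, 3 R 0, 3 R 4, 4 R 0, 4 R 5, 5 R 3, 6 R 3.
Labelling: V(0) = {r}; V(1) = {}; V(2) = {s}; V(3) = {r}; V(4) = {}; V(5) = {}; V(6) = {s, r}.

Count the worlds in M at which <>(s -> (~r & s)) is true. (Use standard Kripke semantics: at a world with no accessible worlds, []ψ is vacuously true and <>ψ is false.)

Let φ = <>(s -> (~r & s)). Evaluate φ at each world:
  0 (successors ∅): φ is false.
  1 (successors {5, 6}): φ is true.
  2 (successors {4, 5}): φ is true.
  3 (successors {0, 4}): φ is true.
  4 (successors {0, 5}): φ is true.
  5 (successors {3}): φ is true.
  6 (successors {3}): φ is true.
For instance, at 3:
  At 3: <>(s -> (~r & s)) requires s -> (~r & s) at some successor in {0, 4}.
    s -> (~r & s) holds at 0, so <>(s -> (~r & s)) is true at 3.
Satisfying worlds: {1, 2, 3, 4, 5, 6}

6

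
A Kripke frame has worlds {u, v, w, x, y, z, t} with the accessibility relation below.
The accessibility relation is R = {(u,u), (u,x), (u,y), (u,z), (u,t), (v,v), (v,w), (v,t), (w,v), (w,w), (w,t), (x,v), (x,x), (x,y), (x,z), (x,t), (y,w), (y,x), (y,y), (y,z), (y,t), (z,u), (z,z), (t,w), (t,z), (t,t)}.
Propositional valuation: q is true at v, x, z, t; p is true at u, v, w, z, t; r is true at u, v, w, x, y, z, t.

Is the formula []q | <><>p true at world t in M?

At t: []q is false, <><>p is true, so []q | <><>p is true.
  At t: []q requires q at every successor {w, z, t}.
    q fails at w, so []q is false at t.
  At t: <><>p requires <>p at some successor in {w, z, t}.
    <>p holds at w, so <><>p is true at t.
      At w: <>p requires p at some successor in {v, w, t}.
        p holds at v, so <>p is true at w.

Yes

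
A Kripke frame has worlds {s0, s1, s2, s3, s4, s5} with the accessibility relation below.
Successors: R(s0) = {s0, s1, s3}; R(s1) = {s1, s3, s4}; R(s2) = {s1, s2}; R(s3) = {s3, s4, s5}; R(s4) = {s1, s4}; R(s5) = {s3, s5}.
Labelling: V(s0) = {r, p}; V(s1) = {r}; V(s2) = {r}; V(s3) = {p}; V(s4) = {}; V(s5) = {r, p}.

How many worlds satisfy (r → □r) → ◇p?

Let φ = (r → □r) → ◇p. Evaluate φ at each world:
  s0 (successors {s0, s1, s3}): φ is true.
  s1 (successors {s1, s3, s4}): φ is true.
  s2 (successors {s1, s2}): φ is false.
  s3 (successors {s3, s4, s5}): φ is true.
  s4 (successors {s1, s4}): φ is false.
  s5 (successors {s3, s5}): φ is true.
For instance, at s1:
  At s1: r → □r is false, ◇p is true, so (r → □r) → ◇p is true.
    At s1: r is true, □r is false, so r → □r is false.
      At s1: □r requires r at every successor {s1, s3, s4}.
        r fails at s3, so □r is false at s1.
    At s1: ◇p requires p at some successor in {s1, s3, s4}.
      p holds at s3, so ◇p is true at s1.
Satisfying worlds: {s0, s1, s3, s5}

4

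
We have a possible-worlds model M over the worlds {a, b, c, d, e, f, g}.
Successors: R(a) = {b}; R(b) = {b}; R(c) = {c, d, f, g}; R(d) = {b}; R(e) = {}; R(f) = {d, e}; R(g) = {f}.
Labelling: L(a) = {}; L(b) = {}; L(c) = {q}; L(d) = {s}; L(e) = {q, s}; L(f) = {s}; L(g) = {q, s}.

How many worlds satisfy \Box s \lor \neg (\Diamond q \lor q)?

Let φ = \Box s \lor \neg (\Diamond q \lor q). Evaluate φ at each world:
  a (successors {b}): φ is true.
  b (successors {b}): φ is true.
  c (successors {c, d, f, g}): φ is false.
  d (successors {b}): φ is true.
  e (successors ∅): φ is true.
  f (successors {d, e}): φ is true.
  g (successors {f}): φ is true.
For instance, at d:
  At d: \Box s is false, \neg (\Diamond q \lor q) is true, so \Box s \lor \neg (\Diamond q \lor q) is true.
    At d: \Box s requires s at every successor {b}.
      s fails at b, so \Box s is false at d.
    At d: \Diamond q \lor q is false, so \neg (\Diamond q \lor q) is true.
      At d: \Diamond q is false, q is false, so \Diamond q \lor q is false.
Satisfying worlds: {a, b, d, e, f, g}

6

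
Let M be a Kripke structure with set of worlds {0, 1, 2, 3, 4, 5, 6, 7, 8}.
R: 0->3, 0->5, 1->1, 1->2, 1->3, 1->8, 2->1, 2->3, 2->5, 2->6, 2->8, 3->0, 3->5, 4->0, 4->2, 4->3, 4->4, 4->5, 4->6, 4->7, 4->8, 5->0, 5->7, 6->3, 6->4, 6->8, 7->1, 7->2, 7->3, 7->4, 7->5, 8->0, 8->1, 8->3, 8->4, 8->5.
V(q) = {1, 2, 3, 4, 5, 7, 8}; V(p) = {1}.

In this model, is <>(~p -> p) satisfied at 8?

Yes

At 8: <>(~p -> p) requires ~p -> p at some successor in {0, 1, 3, 4, 5}.
  ~p -> p holds at 1, so <>(~p -> p) is true at 8.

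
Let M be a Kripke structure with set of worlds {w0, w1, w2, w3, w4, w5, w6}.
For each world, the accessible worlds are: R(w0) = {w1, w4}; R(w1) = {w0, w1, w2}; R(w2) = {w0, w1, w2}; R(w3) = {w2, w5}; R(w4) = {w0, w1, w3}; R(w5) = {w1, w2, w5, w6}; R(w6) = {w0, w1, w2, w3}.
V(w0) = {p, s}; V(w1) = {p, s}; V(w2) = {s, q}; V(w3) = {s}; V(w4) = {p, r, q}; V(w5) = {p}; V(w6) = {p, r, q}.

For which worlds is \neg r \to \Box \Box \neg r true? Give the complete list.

w0, w4, w6

Let φ = \neg r \to \Box \Box \neg r. Evaluate φ at each world:
  w0 (successors {w1, w4}): φ is true.
  w1 (successors {w0, w1, w2}): φ is false.
  w2 (successors {w0, w1, w2}): φ is false.
  w3 (successors {w2, w5}): φ is false.
  w4 (successors {w0, w1, w3}): φ is true.
  w5 (successors {w1, w2, w5, w6}): φ is false.
  w6 (successors {w0, w1, w2, w3}): φ is true.
For instance, at w1:
  At w1: \neg r is true, \Box \Box \neg r is false, so \neg r \to \Box \Box \neg r is false.
    At w1: \Box \Box \neg r requires \Box \neg r at every successor {w0, w1, w2}.
      \Box \neg r fails at w0, so \Box \Box \neg r is false at w1.
Satisfying worlds: {w0, w4, w6}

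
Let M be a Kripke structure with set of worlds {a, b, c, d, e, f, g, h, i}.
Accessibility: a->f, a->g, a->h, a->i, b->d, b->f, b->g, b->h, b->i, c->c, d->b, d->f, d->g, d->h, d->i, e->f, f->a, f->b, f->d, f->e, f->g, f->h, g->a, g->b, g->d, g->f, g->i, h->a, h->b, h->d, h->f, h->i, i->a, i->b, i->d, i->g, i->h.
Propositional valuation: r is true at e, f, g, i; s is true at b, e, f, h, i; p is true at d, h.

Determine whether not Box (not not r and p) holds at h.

Yes

At h: Box (not not r and p) is false, so not Box (not not r and p) is true.
  At h: Box (not not r and p) requires not not r and p at every successor {a, b, d, f, i}.
    not not r and p fails at a, so Box (not not r and p) is false at h.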